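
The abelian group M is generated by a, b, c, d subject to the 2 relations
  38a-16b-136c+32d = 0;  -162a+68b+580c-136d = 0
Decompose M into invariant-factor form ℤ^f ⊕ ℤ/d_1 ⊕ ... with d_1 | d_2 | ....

Answer: M ≅ ℤ^2 ⊕ ℤ/2 ⊕ ℤ/4

Derivation:
rank_ℚ(R)=2; free=4−2=2
SNF(R) diag = [2, 4] → torsion [2, 4]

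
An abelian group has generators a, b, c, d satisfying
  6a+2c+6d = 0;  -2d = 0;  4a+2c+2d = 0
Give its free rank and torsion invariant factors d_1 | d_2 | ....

Answer: M ≅ ℤ^1 ⊕ ℤ/2 ⊕ ℤ/2 ⊕ ℤ/2

Derivation:
rank_ℚ(R)=3; free=4−3=1
SNF(R) diag = [2, 2, 2] → torsion [2, 2, 2]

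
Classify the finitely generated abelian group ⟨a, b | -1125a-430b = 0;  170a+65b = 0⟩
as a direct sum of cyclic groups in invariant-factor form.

Answer: M ≅ ℤ/5 ⊕ ℤ/5

Derivation:
rank_ℚ(R)=2; free=2−2=0
SNF(R) diag = [5, 5] → torsion [5, 5]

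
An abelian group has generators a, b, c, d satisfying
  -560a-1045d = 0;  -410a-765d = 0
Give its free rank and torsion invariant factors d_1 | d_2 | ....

rank_ℚ(R)=2; free=4−2=2
SNF(R) diag = [5, 10] → torsion [5, 10]

Answer: M ≅ ℤ^2 ⊕ ℤ/5 ⊕ ℤ/10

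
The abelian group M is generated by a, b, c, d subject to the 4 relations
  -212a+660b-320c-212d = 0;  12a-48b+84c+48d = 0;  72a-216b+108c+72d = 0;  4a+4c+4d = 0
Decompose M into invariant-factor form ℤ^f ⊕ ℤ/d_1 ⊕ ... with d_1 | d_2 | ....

rank_ℚ(R)=4; free=4−4=0
SNF(R) diag = [4, 12, 36, 36] → torsion [4, 12, 36, 36]

Answer: M ≅ ℤ/4 ⊕ ℤ/12 ⊕ ℤ/36 ⊕ ℤ/36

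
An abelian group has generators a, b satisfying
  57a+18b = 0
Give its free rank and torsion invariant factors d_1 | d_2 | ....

Answer: M ≅ ℤ^1 ⊕ ℤ/3

Derivation:
rank_ℚ(R)=1; free=2−1=1
SNF(R) diag = [3] → torsion [3]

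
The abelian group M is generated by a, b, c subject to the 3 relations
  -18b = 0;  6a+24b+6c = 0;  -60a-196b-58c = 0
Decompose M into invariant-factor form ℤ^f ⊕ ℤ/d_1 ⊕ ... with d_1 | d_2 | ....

Answer: M ≅ ℤ/2 ⊕ ℤ/6 ⊕ ℤ/18

Derivation:
rank_ℚ(R)=3; free=3−3=0
SNF(R) diag = [2, 6, 18] → torsion [2, 6, 18]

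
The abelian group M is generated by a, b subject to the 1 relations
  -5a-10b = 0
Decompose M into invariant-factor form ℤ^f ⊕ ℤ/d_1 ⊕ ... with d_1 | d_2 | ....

Answer: M ≅ ℤ^1 ⊕ ℤ/5

Derivation:
rank_ℚ(R)=1; free=2−1=1
SNF(R) diag = [5] → torsion [5]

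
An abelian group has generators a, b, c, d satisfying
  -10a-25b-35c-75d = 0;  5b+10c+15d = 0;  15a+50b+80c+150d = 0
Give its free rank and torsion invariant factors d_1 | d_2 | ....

Answer: M ≅ ℤ^1 ⊕ ℤ/5 ⊕ ℤ/5 ⊕ ℤ/5

Derivation:
rank_ℚ(R)=3; free=4−3=1
SNF(R) diag = [5, 5, 5] → torsion [5, 5, 5]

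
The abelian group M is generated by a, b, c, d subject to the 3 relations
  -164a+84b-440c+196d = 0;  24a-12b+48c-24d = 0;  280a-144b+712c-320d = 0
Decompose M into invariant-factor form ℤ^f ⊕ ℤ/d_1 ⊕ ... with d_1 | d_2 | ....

rank_ℚ(R)=3; free=4−3=1
SNF(R) diag = [4, 12, 24] → torsion [4, 12, 24]

Answer: M ≅ ℤ^1 ⊕ ℤ/4 ⊕ ℤ/12 ⊕ ℤ/24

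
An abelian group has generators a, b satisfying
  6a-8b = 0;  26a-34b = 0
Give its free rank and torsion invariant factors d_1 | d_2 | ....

rank_ℚ(R)=2; free=2−2=0
SNF(R) diag = [2, 2] → torsion [2, 2]

Answer: M ≅ ℤ/2 ⊕ ℤ/2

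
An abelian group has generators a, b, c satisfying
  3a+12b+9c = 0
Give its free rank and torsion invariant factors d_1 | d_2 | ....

rank_ℚ(R)=1; free=3−1=2
SNF(R) diag = [3] → torsion [3]

Answer: M ≅ ℤ^2 ⊕ ℤ/3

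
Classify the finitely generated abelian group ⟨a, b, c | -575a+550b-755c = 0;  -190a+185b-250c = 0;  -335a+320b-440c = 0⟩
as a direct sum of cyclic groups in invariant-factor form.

Answer: M ≅ ℤ/5 ⊕ ℤ/5 ⊕ ℤ/15

Derivation:
rank_ℚ(R)=3; free=3−3=0
SNF(R) diag = [5, 5, 15] → torsion [5, 5, 15]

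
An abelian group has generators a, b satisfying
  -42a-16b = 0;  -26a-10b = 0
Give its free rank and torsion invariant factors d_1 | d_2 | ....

Answer: M ≅ ℤ/2 ⊕ ℤ/2

Derivation:
rank_ℚ(R)=2; free=2−2=0
SNF(R) diag = [2, 2] → torsion [2, 2]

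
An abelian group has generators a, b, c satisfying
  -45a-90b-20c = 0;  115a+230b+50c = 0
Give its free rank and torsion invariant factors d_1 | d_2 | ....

rank_ℚ(R)=2; free=3−2=1
SNF(R) diag = [5, 10] → torsion [5, 10]

Answer: M ≅ ℤ^1 ⊕ ℤ/5 ⊕ ℤ/10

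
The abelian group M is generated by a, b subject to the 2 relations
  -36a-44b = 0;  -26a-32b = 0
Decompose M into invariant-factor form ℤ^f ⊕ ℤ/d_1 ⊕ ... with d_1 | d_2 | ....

rank_ℚ(R)=2; free=2−2=0
SNF(R) diag = [2, 4] → torsion [2, 4]

Answer: M ≅ ℤ/2 ⊕ ℤ/4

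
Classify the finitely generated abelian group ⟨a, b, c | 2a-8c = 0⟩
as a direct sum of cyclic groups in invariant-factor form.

Answer: M ≅ ℤ^2 ⊕ ℤ/2

Derivation:
rank_ℚ(R)=1; free=3−1=2
SNF(R) diag = [2] → torsion [2]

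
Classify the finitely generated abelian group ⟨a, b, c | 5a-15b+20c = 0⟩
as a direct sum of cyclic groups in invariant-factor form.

rank_ℚ(R)=1; free=3−1=2
SNF(R) diag = [5] → torsion [5]

Answer: M ≅ ℤ^2 ⊕ ℤ/5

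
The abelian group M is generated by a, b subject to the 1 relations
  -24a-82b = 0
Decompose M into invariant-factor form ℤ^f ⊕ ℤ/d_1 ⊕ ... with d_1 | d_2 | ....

Answer: M ≅ ℤ^1 ⊕ ℤ/2

Derivation:
rank_ℚ(R)=1; free=2−1=1
SNF(R) diag = [2] → torsion [2]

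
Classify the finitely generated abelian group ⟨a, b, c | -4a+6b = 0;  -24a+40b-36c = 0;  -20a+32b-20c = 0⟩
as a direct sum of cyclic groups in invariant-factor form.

Answer: M ≅ ℤ/2 ⊕ ℤ/4 ⊕ ℤ/4

Derivation:
rank_ℚ(R)=3; free=3−3=0
SNF(R) diag = [2, 4, 4] → torsion [2, 4, 4]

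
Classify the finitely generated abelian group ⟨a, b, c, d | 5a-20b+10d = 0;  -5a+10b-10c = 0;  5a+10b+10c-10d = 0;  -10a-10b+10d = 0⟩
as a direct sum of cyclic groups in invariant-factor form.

rank_ℚ(R)=4; free=4−4=0
SNF(R) diag = [5, 10, 10, 10] → torsion [5, 10, 10, 10]

Answer: M ≅ ℤ/5 ⊕ ℤ/10 ⊕ ℤ/10 ⊕ ℤ/10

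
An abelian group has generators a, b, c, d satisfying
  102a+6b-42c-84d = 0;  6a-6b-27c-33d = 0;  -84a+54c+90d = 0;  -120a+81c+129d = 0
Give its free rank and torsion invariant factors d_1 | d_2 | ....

rank_ℚ(R)=4; free=4−4=0
SNF(R) diag = [3, 6, 12, 12] → torsion [3, 6, 12, 12]

Answer: M ≅ ℤ/3 ⊕ ℤ/6 ⊕ ℤ/12 ⊕ ℤ/12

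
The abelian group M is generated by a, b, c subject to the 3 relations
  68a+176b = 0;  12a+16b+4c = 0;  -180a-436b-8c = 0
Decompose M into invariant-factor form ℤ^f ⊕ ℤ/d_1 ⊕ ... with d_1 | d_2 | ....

rank_ℚ(R)=3; free=3−3=0
SNF(R) diag = [4, 4, 4] → torsion [4, 4, 4]

Answer: M ≅ ℤ/4 ⊕ ℤ/4 ⊕ ℤ/4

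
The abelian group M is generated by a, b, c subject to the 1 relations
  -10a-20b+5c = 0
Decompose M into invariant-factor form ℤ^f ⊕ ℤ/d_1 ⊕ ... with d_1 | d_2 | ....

Answer: M ≅ ℤ^2 ⊕ ℤ/5

Derivation:
rank_ℚ(R)=1; free=3−1=2
SNF(R) diag = [5] → torsion [5]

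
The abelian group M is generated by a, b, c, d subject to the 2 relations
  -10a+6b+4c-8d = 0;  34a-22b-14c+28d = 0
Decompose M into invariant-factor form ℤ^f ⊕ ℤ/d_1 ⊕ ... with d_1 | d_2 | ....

rank_ℚ(R)=2; free=4−2=2
SNF(R) diag = [2, 2] → torsion [2, 2]

Answer: M ≅ ℤ^2 ⊕ ℤ/2 ⊕ ℤ/2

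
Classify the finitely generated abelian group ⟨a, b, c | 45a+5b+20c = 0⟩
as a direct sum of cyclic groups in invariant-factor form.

rank_ℚ(R)=1; free=3−1=2
SNF(R) diag = [5] → torsion [5]

Answer: M ≅ ℤ^2 ⊕ ℤ/5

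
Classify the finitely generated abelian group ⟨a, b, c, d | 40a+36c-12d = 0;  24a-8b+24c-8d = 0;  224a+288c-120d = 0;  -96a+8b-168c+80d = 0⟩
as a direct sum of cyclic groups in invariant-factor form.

rank_ℚ(R)=4; free=4−4=0
SNF(R) diag = [4, 8, 24, 72] → torsion [4, 8, 24, 72]

Answer: M ≅ ℤ/4 ⊕ ℤ/8 ⊕ ℤ/24 ⊕ ℤ/72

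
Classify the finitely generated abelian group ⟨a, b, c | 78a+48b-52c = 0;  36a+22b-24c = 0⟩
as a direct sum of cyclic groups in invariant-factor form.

rank_ℚ(R)=2; free=3−2=1
SNF(R) diag = [2, 2] → torsion [2, 2]

Answer: M ≅ ℤ^1 ⊕ ℤ/2 ⊕ ℤ/2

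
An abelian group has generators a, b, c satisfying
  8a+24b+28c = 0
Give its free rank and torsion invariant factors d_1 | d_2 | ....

rank_ℚ(R)=1; free=3−1=2
SNF(R) diag = [4] → torsion [4]

Answer: M ≅ ℤ^2 ⊕ ℤ/4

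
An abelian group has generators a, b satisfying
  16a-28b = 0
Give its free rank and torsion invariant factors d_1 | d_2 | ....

rank_ℚ(R)=1; free=2−1=1
SNF(R) diag = [4] → torsion [4]

Answer: M ≅ ℤ^1 ⊕ ℤ/4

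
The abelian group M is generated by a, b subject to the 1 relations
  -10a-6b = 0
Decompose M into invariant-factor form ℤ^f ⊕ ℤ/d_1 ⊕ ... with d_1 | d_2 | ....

rank_ℚ(R)=1; free=2−1=1
SNF(R) diag = [2] → torsion [2]

Answer: M ≅ ℤ^1 ⊕ ℤ/2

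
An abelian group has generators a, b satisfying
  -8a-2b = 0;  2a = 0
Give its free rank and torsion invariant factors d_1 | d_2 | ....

Answer: M ≅ ℤ/2 ⊕ ℤ/2

Derivation:
rank_ℚ(R)=2; free=2−2=0
SNF(R) diag = [2, 2] → torsion [2, 2]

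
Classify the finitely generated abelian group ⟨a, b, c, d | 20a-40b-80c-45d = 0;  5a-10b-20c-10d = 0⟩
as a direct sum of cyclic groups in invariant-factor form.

Answer: M ≅ ℤ^2 ⊕ ℤ/5 ⊕ ℤ/5

Derivation:
rank_ℚ(R)=2; free=4−2=2
SNF(R) diag = [5, 5] → torsion [5, 5]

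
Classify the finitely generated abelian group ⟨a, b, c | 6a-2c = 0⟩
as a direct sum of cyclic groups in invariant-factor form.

rank_ℚ(R)=1; free=3−1=2
SNF(R) diag = [2] → torsion [2]

Answer: M ≅ ℤ^2 ⊕ ℤ/2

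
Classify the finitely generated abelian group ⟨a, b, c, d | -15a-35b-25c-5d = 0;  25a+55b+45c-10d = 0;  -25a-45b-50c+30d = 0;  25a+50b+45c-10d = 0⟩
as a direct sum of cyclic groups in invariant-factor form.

Answer: M ≅ ℤ/5 ⊕ ℤ/5 ⊕ ℤ/5 ⊕ ℤ/15

Derivation:
rank_ℚ(R)=4; free=4−4=0
SNF(R) diag = [5, 5, 5, 15] → torsion [5, 5, 5, 15]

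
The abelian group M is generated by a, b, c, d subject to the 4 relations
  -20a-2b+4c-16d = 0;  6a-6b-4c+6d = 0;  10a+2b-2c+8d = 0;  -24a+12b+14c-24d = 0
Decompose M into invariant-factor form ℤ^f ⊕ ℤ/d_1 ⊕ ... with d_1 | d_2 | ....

Answer: M ≅ ℤ/2 ⊕ ℤ/2 ⊕ ℤ/2 ⊕ ℤ/6

Derivation:
rank_ℚ(R)=4; free=4−4=0
SNF(R) diag = [2, 2, 2, 6] → torsion [2, 2, 2, 6]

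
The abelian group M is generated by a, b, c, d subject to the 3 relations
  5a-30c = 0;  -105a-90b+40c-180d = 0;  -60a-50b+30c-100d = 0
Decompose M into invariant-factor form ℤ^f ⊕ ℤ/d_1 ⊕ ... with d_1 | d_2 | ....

rank_ℚ(R)=3; free=4−3=1
SNF(R) diag = [5, 10, 20] → torsion [5, 10, 20]

Answer: M ≅ ℤ^1 ⊕ ℤ/5 ⊕ ℤ/10 ⊕ ℤ/20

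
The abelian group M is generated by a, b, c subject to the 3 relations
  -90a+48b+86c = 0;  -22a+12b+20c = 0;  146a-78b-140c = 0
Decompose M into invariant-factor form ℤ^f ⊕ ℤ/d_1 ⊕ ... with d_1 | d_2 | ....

Answer: M ≅ ℤ/2 ⊕ ℤ/2 ⊕ ℤ/6

Derivation:
rank_ℚ(R)=3; free=3−3=0
SNF(R) diag = [2, 2, 6] → torsion [2, 2, 6]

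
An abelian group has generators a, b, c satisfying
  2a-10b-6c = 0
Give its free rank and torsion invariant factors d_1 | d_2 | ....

rank_ℚ(R)=1; free=3−1=2
SNF(R) diag = [2] → torsion [2]

Answer: M ≅ ℤ^2 ⊕ ℤ/2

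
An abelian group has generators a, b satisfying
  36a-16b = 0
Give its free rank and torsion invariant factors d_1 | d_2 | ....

Answer: M ≅ ℤ^1 ⊕ ℤ/4

Derivation:
rank_ℚ(R)=1; free=2−1=1
SNF(R) diag = [4] → torsion [4]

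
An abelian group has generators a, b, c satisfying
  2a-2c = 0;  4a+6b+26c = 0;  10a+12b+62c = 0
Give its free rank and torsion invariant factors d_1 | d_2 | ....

rank_ℚ(R)=3; free=3−3=0
SNF(R) diag = [2, 6, 12] → torsion [2, 6, 12]

Answer: M ≅ ℤ/2 ⊕ ℤ/6 ⊕ ℤ/12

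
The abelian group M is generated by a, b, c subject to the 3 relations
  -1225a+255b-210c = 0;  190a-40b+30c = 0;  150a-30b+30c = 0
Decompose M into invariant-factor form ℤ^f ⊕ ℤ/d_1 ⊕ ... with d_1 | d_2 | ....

Answer: M ≅ ℤ/5 ⊕ ℤ/10 ⊕ ℤ/30

Derivation:
rank_ℚ(R)=3; free=3−3=0
SNF(R) diag = [5, 10, 30] → torsion [5, 10, 30]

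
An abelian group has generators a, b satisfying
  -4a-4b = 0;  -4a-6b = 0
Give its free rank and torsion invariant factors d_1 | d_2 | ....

Answer: M ≅ ℤ/2 ⊕ ℤ/4

Derivation:
rank_ℚ(R)=2; free=2−2=0
SNF(R) diag = [2, 4] → torsion [2, 4]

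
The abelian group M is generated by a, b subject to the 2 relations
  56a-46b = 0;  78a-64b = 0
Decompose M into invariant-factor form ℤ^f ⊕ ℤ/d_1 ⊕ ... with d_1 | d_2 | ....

Answer: M ≅ ℤ/2 ⊕ ℤ/2

Derivation:
rank_ℚ(R)=2; free=2−2=0
SNF(R) diag = [2, 2] → torsion [2, 2]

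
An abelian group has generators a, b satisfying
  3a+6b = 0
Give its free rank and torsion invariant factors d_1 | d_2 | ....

Answer: M ≅ ℤ^1 ⊕ ℤ/3

Derivation:
rank_ℚ(R)=1; free=2−1=1
SNF(R) diag = [3] → torsion [3]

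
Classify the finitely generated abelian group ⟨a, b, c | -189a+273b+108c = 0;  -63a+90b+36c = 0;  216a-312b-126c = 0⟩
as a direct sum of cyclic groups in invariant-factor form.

Answer: M ≅ ℤ/3 ⊕ ℤ/9 ⊕ ℤ/18

Derivation:
rank_ℚ(R)=3; free=3−3=0
SNF(R) diag = [3, 9, 18] → torsion [3, 9, 18]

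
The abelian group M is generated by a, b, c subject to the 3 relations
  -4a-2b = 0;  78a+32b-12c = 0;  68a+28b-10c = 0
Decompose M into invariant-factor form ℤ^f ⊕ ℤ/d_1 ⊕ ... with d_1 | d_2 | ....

Answer: M ≅ ℤ/2 ⊕ ℤ/2 ⊕ ℤ/2

Derivation:
rank_ℚ(R)=3; free=3−3=0
SNF(R) diag = [2, 2, 2] → torsion [2, 2, 2]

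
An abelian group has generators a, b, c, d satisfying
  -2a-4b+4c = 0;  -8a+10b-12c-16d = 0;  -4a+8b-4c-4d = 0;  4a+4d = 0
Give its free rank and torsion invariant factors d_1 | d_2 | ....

Answer: M ≅ ℤ/2 ⊕ ℤ/2 ⊕ ℤ/4 ⊕ ℤ/4

Derivation:
rank_ℚ(R)=4; free=4−4=0
SNF(R) diag = [2, 2, 4, 4] → torsion [2, 2, 4, 4]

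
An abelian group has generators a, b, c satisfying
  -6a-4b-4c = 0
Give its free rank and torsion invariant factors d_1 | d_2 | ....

rank_ℚ(R)=1; free=3−1=2
SNF(R) diag = [2] → torsion [2]

Answer: M ≅ ℤ^2 ⊕ ℤ/2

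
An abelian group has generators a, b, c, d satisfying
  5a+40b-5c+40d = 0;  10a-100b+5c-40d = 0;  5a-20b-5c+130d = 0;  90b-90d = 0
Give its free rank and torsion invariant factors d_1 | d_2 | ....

Answer: M ≅ ℤ/5 ⊕ ℤ/15 ⊕ ℤ/30 ⊕ ℤ/90

Derivation:
rank_ℚ(R)=4; free=4−4=0
SNF(R) diag = [5, 15, 30, 90] → torsion [5, 15, 30, 90]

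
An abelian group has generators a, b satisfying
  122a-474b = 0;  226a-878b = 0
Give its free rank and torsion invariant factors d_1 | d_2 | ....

rank_ℚ(R)=2; free=2−2=0
SNF(R) diag = [2, 4] → torsion [2, 4]

Answer: M ≅ ℤ/2 ⊕ ℤ/4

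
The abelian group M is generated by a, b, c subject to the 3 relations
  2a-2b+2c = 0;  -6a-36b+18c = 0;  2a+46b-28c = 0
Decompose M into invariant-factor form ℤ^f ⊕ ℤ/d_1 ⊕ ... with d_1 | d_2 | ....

rank_ℚ(R)=3; free=3−3=0
SNF(R) diag = [2, 6, 18] → torsion [2, 6, 18]

Answer: M ≅ ℤ/2 ⊕ ℤ/6 ⊕ ℤ/18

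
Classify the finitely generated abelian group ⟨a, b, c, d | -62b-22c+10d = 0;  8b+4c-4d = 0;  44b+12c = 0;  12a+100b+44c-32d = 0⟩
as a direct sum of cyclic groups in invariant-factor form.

rank_ℚ(R)=4; free=4−4=0
SNF(R) diag = [2, 4, 12, 12] → torsion [2, 4, 12, 12]

Answer: M ≅ ℤ/2 ⊕ ℤ/4 ⊕ ℤ/12 ⊕ ℤ/12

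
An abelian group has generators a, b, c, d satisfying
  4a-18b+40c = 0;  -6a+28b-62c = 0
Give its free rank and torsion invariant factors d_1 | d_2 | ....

rank_ℚ(R)=2; free=4−2=2
SNF(R) diag = [2, 2] → torsion [2, 2]

Answer: M ≅ ℤ^2 ⊕ ℤ/2 ⊕ ℤ/2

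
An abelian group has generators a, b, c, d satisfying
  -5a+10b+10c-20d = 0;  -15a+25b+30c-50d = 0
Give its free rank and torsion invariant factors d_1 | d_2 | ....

Answer: M ≅ ℤ^2 ⊕ ℤ/5 ⊕ ℤ/5

Derivation:
rank_ℚ(R)=2; free=4−2=2
SNF(R) diag = [5, 5] → torsion [5, 5]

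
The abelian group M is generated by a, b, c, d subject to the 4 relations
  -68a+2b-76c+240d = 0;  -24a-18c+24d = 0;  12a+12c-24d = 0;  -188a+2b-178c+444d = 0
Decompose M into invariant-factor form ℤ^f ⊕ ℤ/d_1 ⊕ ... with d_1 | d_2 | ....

Answer: M ≅ ℤ/2 ⊕ ℤ/6 ⊕ ℤ/12 ⊕ ℤ/36

Derivation:
rank_ℚ(R)=4; free=4−4=0
SNF(R) diag = [2, 6, 12, 36] → torsion [2, 6, 12, 36]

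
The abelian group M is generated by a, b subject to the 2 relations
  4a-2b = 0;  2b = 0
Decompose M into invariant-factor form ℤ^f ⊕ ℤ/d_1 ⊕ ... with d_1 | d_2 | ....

rank_ℚ(R)=2; free=2−2=0
SNF(R) diag = [2, 4] → torsion [2, 4]

Answer: M ≅ ℤ/2 ⊕ ℤ/4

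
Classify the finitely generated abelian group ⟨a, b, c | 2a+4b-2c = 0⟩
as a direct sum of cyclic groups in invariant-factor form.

Answer: M ≅ ℤ^2 ⊕ ℤ/2

Derivation:
rank_ℚ(R)=1; free=3−1=2
SNF(R) diag = [2] → torsion [2]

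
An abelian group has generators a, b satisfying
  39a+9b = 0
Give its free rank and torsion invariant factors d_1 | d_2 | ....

Answer: M ≅ ℤ^1 ⊕ ℤ/3

Derivation:
rank_ℚ(R)=1; free=2−1=1
SNF(R) diag = [3] → torsion [3]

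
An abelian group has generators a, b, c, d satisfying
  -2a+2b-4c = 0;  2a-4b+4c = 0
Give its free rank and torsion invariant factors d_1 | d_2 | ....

rank_ℚ(R)=2; free=4−2=2
SNF(R) diag = [2, 2] → torsion [2, 2]

Answer: M ≅ ℤ^2 ⊕ ℤ/2 ⊕ ℤ/2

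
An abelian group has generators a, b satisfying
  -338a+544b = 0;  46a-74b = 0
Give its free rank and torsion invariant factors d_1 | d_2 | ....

Answer: M ≅ ℤ/2 ⊕ ℤ/6

Derivation:
rank_ℚ(R)=2; free=2−2=0
SNF(R) diag = [2, 6] → torsion [2, 6]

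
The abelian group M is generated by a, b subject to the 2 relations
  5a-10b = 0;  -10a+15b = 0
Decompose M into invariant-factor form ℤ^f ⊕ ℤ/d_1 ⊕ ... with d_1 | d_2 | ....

rank_ℚ(R)=2; free=2−2=0
SNF(R) diag = [5, 5] → torsion [5, 5]

Answer: M ≅ ℤ/5 ⊕ ℤ/5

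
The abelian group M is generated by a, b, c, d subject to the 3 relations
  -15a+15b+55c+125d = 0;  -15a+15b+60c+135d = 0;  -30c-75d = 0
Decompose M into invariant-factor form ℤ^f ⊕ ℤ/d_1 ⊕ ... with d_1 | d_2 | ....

rank_ℚ(R)=3; free=4−3=1
SNF(R) diag = [5, 15, 15] → torsion [5, 15, 15]

Answer: M ≅ ℤ^1 ⊕ ℤ/5 ⊕ ℤ/15 ⊕ ℤ/15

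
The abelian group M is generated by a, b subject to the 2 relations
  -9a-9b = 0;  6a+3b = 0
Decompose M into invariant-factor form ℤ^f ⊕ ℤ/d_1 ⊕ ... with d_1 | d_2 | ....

Answer: M ≅ ℤ/3 ⊕ ℤ/9

Derivation:
rank_ℚ(R)=2; free=2−2=0
SNF(R) diag = [3, 9] → torsion [3, 9]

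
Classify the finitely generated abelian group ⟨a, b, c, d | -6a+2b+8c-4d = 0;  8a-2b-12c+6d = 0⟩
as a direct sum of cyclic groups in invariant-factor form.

rank_ℚ(R)=2; free=4−2=2
SNF(R) diag = [2, 2] → torsion [2, 2]

Answer: M ≅ ℤ^2 ⊕ ℤ/2 ⊕ ℤ/2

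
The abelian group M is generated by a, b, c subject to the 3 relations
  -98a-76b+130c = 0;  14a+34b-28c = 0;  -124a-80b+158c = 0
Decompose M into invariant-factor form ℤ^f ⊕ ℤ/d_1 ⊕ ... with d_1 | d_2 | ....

Answer: M ≅ ℤ/2 ⊕ ℤ/6 ⊕ ℤ/18

Derivation:
rank_ℚ(R)=3; free=3−3=0
SNF(R) diag = [2, 6, 18] → torsion [2, 6, 18]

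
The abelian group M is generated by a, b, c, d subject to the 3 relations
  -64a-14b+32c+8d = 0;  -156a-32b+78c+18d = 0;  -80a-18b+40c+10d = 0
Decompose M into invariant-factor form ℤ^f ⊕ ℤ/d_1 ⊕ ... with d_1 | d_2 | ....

rank_ℚ(R)=3; free=4−3=1
SNF(R) diag = [2, 2, 6] → torsion [2, 2, 6]

Answer: M ≅ ℤ^1 ⊕ ℤ/2 ⊕ ℤ/2 ⊕ ℤ/6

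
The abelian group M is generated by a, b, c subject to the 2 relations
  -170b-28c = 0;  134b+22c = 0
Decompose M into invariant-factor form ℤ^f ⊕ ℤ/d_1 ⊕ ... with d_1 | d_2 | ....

Answer: M ≅ ℤ^1 ⊕ ℤ/2 ⊕ ℤ/6

Derivation:
rank_ℚ(R)=2; free=3−2=1
SNF(R) diag = [2, 6] → torsion [2, 6]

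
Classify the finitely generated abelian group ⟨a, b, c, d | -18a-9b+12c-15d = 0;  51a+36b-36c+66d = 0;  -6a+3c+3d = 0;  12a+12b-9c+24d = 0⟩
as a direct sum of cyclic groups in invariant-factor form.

rank_ℚ(R)=4; free=4−4=0
SNF(R) diag = [3, 3, 3, 3] → torsion [3, 3, 3, 3]

Answer: M ≅ ℤ/3 ⊕ ℤ/3 ⊕ ℤ/3 ⊕ ℤ/3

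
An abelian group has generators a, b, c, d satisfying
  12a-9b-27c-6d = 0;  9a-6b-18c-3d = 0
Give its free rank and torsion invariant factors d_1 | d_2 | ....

Answer: M ≅ ℤ^2 ⊕ ℤ/3 ⊕ ℤ/3

Derivation:
rank_ℚ(R)=2; free=4−2=2
SNF(R) diag = [3, 3] → torsion [3, 3]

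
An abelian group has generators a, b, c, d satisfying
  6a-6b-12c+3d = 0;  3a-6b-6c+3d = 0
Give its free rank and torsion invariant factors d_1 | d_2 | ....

Answer: M ≅ ℤ^2 ⊕ ℤ/3 ⊕ ℤ/3

Derivation:
rank_ℚ(R)=2; free=4−2=2
SNF(R) diag = [3, 3] → torsion [3, 3]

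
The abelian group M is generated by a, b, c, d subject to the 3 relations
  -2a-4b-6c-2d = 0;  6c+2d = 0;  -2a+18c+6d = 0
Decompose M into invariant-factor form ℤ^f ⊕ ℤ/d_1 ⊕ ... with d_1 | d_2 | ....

rank_ℚ(R)=3; free=4−3=1
SNF(R) diag = [2, 2, 4] → torsion [2, 2, 4]

Answer: M ≅ ℤ^1 ⊕ ℤ/2 ⊕ ℤ/2 ⊕ ℤ/4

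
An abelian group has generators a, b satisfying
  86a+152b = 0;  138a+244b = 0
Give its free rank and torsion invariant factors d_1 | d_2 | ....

rank_ℚ(R)=2; free=2−2=0
SNF(R) diag = [2, 4] → torsion [2, 4]

Answer: M ≅ ℤ/2 ⊕ ℤ/4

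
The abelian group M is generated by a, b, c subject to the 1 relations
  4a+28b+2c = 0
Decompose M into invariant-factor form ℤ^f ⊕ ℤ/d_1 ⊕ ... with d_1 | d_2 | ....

Answer: M ≅ ℤ^2 ⊕ ℤ/2

Derivation:
rank_ℚ(R)=1; free=3−1=2
SNF(R) diag = [2] → torsion [2]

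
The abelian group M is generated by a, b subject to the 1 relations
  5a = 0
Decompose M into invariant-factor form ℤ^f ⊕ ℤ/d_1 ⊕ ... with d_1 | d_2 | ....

Answer: M ≅ ℤ^1 ⊕ ℤ/5

Derivation:
rank_ℚ(R)=1; free=2−1=1
SNF(R) diag = [5] → torsion [5]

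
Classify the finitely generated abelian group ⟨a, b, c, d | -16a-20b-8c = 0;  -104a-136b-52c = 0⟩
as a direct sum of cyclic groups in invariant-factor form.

rank_ℚ(R)=2; free=4−2=2
SNF(R) diag = [4, 12] → torsion [4, 12]

Answer: M ≅ ℤ^2 ⊕ ℤ/4 ⊕ ℤ/12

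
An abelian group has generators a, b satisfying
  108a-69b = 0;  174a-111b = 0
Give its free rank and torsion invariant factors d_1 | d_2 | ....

Answer: M ≅ ℤ/3 ⊕ ℤ/6

Derivation:
rank_ℚ(R)=2; free=2−2=0
SNF(R) diag = [3, 6] → torsion [3, 6]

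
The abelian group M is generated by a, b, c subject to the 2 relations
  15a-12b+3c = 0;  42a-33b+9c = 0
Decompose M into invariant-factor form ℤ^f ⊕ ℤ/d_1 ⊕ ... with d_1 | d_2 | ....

rank_ℚ(R)=2; free=3−2=1
SNF(R) diag = [3, 3] → torsion [3, 3]

Answer: M ≅ ℤ^1 ⊕ ℤ/3 ⊕ ℤ/3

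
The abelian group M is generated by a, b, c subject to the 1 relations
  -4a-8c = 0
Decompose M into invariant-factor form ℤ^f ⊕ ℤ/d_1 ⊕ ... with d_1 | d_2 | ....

Answer: M ≅ ℤ^2 ⊕ ℤ/4

Derivation:
rank_ℚ(R)=1; free=3−1=2
SNF(R) diag = [4] → torsion [4]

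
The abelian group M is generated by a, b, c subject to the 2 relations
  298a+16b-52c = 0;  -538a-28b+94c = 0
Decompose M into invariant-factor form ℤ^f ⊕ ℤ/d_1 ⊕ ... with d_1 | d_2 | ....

Answer: M ≅ ℤ^1 ⊕ ℤ/2 ⊕ ℤ/6

Derivation:
rank_ℚ(R)=2; free=3−2=1
SNF(R) diag = [2, 6] → torsion [2, 6]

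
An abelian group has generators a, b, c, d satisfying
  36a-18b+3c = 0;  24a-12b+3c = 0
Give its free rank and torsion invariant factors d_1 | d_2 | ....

rank_ℚ(R)=2; free=4−2=2
SNF(R) diag = [3, 6] → torsion [3, 6]

Answer: M ≅ ℤ^2 ⊕ ℤ/3 ⊕ ℤ/6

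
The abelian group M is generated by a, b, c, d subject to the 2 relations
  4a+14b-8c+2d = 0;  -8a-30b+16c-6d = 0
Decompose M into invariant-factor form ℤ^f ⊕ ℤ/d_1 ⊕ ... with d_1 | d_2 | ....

Answer: M ≅ ℤ^2 ⊕ ℤ/2 ⊕ ℤ/4

Derivation:
rank_ℚ(R)=2; free=4−2=2
SNF(R) diag = [2, 4] → torsion [2, 4]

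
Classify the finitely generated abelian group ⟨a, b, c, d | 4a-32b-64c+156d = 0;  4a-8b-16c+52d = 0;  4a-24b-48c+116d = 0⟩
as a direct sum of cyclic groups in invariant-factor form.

rank_ℚ(R)=3; free=4−3=1
SNF(R) diag = [4, 8, 16] → torsion [4, 8, 16]

Answer: M ≅ ℤ^1 ⊕ ℤ/4 ⊕ ℤ/8 ⊕ ℤ/16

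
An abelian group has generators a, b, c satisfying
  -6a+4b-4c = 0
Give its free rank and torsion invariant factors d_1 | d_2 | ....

Answer: M ≅ ℤ^2 ⊕ ℤ/2

Derivation:
rank_ℚ(R)=1; free=3−1=2
SNF(R) diag = [2] → torsion [2]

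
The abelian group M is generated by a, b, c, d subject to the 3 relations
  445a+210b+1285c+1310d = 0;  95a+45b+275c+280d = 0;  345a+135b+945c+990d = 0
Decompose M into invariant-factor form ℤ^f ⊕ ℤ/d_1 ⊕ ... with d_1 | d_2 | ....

Answer: M ≅ ℤ^1 ⊕ ℤ/5 ⊕ ℤ/15 ⊕ ℤ/30

Derivation:
rank_ℚ(R)=3; free=4−3=1
SNF(R) diag = [5, 15, 30] → torsion [5, 15, 30]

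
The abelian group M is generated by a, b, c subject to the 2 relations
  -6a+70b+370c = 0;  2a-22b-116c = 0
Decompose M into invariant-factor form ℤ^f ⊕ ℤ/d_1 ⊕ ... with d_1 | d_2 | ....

rank_ℚ(R)=2; free=3−2=1
SNF(R) diag = [2, 2] → torsion [2, 2]

Answer: M ≅ ℤ^1 ⊕ ℤ/2 ⊕ ℤ/2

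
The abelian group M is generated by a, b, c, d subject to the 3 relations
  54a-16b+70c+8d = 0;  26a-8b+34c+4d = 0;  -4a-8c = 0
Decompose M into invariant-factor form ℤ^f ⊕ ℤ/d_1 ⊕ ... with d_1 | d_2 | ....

rank_ℚ(R)=3; free=4−3=1
SNF(R) diag = [2, 4, 4] → torsion [2, 4, 4]

Answer: M ≅ ℤ^1 ⊕ ℤ/2 ⊕ ℤ/4 ⊕ ℤ/4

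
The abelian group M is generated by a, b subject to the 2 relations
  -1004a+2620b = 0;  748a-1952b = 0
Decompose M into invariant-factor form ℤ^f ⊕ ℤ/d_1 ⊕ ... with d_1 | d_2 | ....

Answer: M ≅ ℤ/4 ⊕ ℤ/12

Derivation:
rank_ℚ(R)=2; free=2−2=0
SNF(R) diag = [4, 12] → torsion [4, 12]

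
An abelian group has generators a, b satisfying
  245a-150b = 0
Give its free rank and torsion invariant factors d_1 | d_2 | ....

Answer: M ≅ ℤ^1 ⊕ ℤ/5

Derivation:
rank_ℚ(R)=1; free=2−1=1
SNF(R) diag = [5] → torsion [5]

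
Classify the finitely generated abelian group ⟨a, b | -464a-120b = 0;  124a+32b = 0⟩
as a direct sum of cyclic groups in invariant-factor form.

rank_ℚ(R)=2; free=2−2=0
SNF(R) diag = [4, 8] → torsion [4, 8]

Answer: M ≅ ℤ/4 ⊕ ℤ/8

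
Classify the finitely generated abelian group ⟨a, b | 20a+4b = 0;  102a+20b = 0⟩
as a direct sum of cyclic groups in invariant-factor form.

Answer: M ≅ ℤ/2 ⊕ ℤ/4

Derivation:
rank_ℚ(R)=2; free=2−2=0
SNF(R) diag = [2, 4] → torsion [2, 4]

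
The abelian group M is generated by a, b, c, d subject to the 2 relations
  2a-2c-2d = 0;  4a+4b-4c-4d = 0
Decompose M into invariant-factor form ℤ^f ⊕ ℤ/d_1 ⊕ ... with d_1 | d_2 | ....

Answer: M ≅ ℤ^2 ⊕ ℤ/2 ⊕ ℤ/4

Derivation:
rank_ℚ(R)=2; free=4−2=2
SNF(R) diag = [2, 4] → torsion [2, 4]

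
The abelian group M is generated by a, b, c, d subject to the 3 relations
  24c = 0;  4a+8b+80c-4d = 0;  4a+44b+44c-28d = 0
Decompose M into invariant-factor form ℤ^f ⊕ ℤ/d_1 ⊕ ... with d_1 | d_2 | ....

Answer: M ≅ ℤ^1 ⊕ ℤ/4 ⊕ ℤ/12 ⊕ ℤ/24

Derivation:
rank_ℚ(R)=3; free=4−3=1
SNF(R) diag = [4, 12, 24] → torsion [4, 12, 24]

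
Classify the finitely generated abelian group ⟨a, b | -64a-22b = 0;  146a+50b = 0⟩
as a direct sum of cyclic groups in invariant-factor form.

Answer: M ≅ ℤ/2 ⊕ ℤ/6

Derivation:
rank_ℚ(R)=2; free=2−2=0
SNF(R) diag = [2, 6] → torsion [2, 6]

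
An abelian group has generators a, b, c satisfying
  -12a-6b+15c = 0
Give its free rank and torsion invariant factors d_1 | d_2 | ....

Answer: M ≅ ℤ^2 ⊕ ℤ/3

Derivation:
rank_ℚ(R)=1; free=3−1=2
SNF(R) diag = [3] → torsion [3]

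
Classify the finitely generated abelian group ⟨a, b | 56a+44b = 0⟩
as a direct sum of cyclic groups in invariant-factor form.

Answer: M ≅ ℤ^1 ⊕ ℤ/4

Derivation:
rank_ℚ(R)=1; free=2−1=1
SNF(R) diag = [4] → torsion [4]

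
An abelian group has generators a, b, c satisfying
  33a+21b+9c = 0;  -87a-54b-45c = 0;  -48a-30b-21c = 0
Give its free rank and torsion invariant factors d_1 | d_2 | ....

Answer: M ≅ ℤ/3 ⊕ ℤ/3 ⊕ ℤ/3

Derivation:
rank_ℚ(R)=3; free=3−3=0
SNF(R) diag = [3, 3, 3] → torsion [3, 3, 3]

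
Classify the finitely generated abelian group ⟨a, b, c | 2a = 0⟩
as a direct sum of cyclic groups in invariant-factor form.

rank_ℚ(R)=1; free=3−1=2
SNF(R) diag = [2] → torsion [2]

Answer: M ≅ ℤ^2 ⊕ ℤ/2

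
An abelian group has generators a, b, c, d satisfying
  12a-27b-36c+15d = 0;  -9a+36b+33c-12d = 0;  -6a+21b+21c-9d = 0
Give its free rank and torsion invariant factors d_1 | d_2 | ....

rank_ℚ(R)=3; free=4−3=1
SNF(R) diag = [3, 3, 3] → torsion [3, 3, 3]

Answer: M ≅ ℤ^1 ⊕ ℤ/3 ⊕ ℤ/3 ⊕ ℤ/3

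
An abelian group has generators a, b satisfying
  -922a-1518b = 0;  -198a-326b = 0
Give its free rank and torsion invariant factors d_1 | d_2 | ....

Answer: M ≅ ℤ/2 ⊕ ℤ/4

Derivation:
rank_ℚ(R)=2; free=2−2=0
SNF(R) diag = [2, 4] → torsion [2, 4]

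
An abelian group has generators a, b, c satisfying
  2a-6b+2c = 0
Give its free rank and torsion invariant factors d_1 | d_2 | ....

Answer: M ≅ ℤ^2 ⊕ ℤ/2

Derivation:
rank_ℚ(R)=1; free=3−1=2
SNF(R) diag = [2] → torsion [2]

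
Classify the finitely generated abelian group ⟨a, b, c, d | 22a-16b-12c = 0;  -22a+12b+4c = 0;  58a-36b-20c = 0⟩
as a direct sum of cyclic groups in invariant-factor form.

Answer: M ≅ ℤ^1 ⊕ ℤ/2 ⊕ ℤ/4 ⊕ ℤ/8

Derivation:
rank_ℚ(R)=3; free=4−3=1
SNF(R) diag = [2, 4, 8] → torsion [2, 4, 8]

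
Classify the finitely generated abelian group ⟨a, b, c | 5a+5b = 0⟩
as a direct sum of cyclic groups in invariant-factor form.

Answer: M ≅ ℤ^2 ⊕ ℤ/5

Derivation:
rank_ℚ(R)=1; free=3−1=2
SNF(R) diag = [5] → torsion [5]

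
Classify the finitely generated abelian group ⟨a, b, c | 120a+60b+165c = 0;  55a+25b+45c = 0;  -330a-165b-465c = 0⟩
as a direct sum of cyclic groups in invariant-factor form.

Answer: M ≅ ℤ/5 ⊕ ℤ/15 ⊕ ℤ/45

Derivation:
rank_ℚ(R)=3; free=3−3=0
SNF(R) diag = [5, 15, 45] → torsion [5, 15, 45]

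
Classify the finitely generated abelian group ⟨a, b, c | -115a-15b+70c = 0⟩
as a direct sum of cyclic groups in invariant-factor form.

Answer: M ≅ ℤ^2 ⊕ ℤ/5

Derivation:
rank_ℚ(R)=1; free=3−1=2
SNF(R) diag = [5] → torsion [5]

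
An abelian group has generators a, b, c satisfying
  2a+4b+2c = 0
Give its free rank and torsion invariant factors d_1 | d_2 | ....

rank_ℚ(R)=1; free=3−1=2
SNF(R) diag = [2] → torsion [2]

Answer: M ≅ ℤ^2 ⊕ ℤ/2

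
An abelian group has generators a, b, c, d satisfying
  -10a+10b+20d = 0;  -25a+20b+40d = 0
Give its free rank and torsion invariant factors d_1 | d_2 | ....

rank_ℚ(R)=2; free=4−2=2
SNF(R) diag = [5, 10] → torsion [5, 10]

Answer: M ≅ ℤ^2 ⊕ ℤ/5 ⊕ ℤ/10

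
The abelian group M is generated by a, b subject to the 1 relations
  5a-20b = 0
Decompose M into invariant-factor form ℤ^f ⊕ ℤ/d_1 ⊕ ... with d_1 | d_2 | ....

Answer: M ≅ ℤ^1 ⊕ ℤ/5

Derivation:
rank_ℚ(R)=1; free=2−1=1
SNF(R) diag = [5] → torsion [5]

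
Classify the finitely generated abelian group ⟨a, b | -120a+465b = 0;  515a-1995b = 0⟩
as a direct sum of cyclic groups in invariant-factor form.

Answer: M ≅ ℤ/5 ⊕ ℤ/15

Derivation:
rank_ℚ(R)=2; free=2−2=0
SNF(R) diag = [5, 15] → torsion [5, 15]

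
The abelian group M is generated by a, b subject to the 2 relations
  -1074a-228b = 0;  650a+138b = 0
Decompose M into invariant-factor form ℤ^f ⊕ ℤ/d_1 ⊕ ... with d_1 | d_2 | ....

rank_ℚ(R)=2; free=2−2=0
SNF(R) diag = [2, 6] → torsion [2, 6]

Answer: M ≅ ℤ/2 ⊕ ℤ/6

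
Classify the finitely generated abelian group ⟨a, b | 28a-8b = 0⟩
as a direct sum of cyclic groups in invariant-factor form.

rank_ℚ(R)=1; free=2−1=1
SNF(R) diag = [4] → torsion [4]

Answer: M ≅ ℤ^1 ⊕ ℤ/4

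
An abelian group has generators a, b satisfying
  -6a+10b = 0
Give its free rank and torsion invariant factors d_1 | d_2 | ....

rank_ℚ(R)=1; free=2−1=1
SNF(R) diag = [2] → torsion [2]

Answer: M ≅ ℤ^1 ⊕ ℤ/2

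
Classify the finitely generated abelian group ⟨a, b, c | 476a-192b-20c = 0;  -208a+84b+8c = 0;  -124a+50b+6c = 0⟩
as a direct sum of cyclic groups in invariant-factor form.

Answer: M ≅ ℤ/2 ⊕ ℤ/4 ⊕ ℤ/4

Derivation:
rank_ℚ(R)=3; free=3−3=0
SNF(R) diag = [2, 4, 4] → torsion [2, 4, 4]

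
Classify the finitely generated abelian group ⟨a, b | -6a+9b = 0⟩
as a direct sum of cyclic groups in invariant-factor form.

rank_ℚ(R)=1; free=2−1=1
SNF(R) diag = [3] → torsion [3]

Answer: M ≅ ℤ^1 ⊕ ℤ/3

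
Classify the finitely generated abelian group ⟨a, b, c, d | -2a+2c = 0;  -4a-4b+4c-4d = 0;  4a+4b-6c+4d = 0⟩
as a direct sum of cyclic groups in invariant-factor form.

Answer: M ≅ ℤ^1 ⊕ ℤ/2 ⊕ ℤ/2 ⊕ ℤ/4

Derivation:
rank_ℚ(R)=3; free=4−3=1
SNF(R) diag = [2, 2, 4] → torsion [2, 2, 4]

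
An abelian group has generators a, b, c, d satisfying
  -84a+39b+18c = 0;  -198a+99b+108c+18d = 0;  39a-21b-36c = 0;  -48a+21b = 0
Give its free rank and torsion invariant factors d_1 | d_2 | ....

rank_ℚ(R)=4; free=4−4=0
SNF(R) diag = [3, 9, 18, 18] → torsion [3, 9, 18, 18]

Answer: M ≅ ℤ/3 ⊕ ℤ/9 ⊕ ℤ/18 ⊕ ℤ/18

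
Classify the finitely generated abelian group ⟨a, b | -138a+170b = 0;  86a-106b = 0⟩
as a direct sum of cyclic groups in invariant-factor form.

rank_ℚ(R)=2; free=2−2=0
SNF(R) diag = [2, 4] → torsion [2, 4]

Answer: M ≅ ℤ/2 ⊕ ℤ/4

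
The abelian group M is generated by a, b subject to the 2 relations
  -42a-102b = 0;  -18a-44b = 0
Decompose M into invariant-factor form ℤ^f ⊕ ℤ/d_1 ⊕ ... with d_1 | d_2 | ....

rank_ℚ(R)=2; free=2−2=0
SNF(R) diag = [2, 6] → torsion [2, 6]

Answer: M ≅ ℤ/2 ⊕ ℤ/6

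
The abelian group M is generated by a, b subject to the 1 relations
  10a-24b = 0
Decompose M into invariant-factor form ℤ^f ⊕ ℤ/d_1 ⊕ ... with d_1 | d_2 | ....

rank_ℚ(R)=1; free=2−1=1
SNF(R) diag = [2] → torsion [2]

Answer: M ≅ ℤ^1 ⊕ ℤ/2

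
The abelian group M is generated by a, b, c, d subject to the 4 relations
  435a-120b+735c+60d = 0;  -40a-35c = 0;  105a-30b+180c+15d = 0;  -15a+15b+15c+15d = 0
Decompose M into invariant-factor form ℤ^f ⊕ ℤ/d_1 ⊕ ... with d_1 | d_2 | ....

rank_ℚ(R)=4; free=4−4=0
SNF(R) diag = [5, 15, 15, 45] → torsion [5, 15, 15, 45]

Answer: M ≅ ℤ/5 ⊕ ℤ/15 ⊕ ℤ/15 ⊕ ℤ/45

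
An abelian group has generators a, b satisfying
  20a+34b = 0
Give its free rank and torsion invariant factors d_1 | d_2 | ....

rank_ℚ(R)=1; free=2−1=1
SNF(R) diag = [2] → torsion [2]

Answer: M ≅ ℤ^1 ⊕ ℤ/2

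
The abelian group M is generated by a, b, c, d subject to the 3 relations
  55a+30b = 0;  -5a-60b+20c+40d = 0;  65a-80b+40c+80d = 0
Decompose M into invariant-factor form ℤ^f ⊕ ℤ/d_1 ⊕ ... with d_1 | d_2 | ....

rank_ℚ(R)=3; free=4−3=1
SNF(R) diag = [5, 10, 20] → torsion [5, 10, 20]

Answer: M ≅ ℤ^1 ⊕ ℤ/5 ⊕ ℤ/10 ⊕ ℤ/20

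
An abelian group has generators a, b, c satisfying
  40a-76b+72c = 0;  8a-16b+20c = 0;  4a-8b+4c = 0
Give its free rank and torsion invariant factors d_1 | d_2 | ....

rank_ℚ(R)=3; free=3−3=0
SNF(R) diag = [4, 4, 12] → torsion [4, 4, 12]

Answer: M ≅ ℤ/4 ⊕ ℤ/4 ⊕ ℤ/12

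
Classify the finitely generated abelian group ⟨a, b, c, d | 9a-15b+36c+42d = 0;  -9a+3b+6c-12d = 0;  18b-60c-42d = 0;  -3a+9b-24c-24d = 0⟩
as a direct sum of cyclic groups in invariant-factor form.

Answer: M ≅ ℤ/3 ⊕ ℤ/6 ⊕ ℤ/6 ⊕ ℤ/6

Derivation:
rank_ℚ(R)=4; free=4−4=0
SNF(R) diag = [3, 6, 6, 6] → torsion [3, 6, 6, 6]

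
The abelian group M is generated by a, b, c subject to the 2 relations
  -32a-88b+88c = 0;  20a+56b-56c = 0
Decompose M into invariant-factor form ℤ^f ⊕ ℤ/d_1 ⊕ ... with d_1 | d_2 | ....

Answer: M ≅ ℤ^1 ⊕ ℤ/4 ⊕ ℤ/8

Derivation:
rank_ℚ(R)=2; free=3−2=1
SNF(R) diag = [4, 8] → torsion [4, 8]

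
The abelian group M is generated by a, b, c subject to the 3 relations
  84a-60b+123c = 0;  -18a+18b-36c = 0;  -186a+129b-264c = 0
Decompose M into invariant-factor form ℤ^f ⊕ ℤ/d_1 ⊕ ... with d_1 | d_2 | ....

rank_ℚ(R)=3; free=3−3=0
SNF(R) diag = [3, 9, 18] → torsion [3, 9, 18]

Answer: M ≅ ℤ/3 ⊕ ℤ/9 ⊕ ℤ/18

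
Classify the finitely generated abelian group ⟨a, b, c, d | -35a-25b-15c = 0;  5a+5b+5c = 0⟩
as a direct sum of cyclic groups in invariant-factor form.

Answer: M ≅ ℤ^2 ⊕ ℤ/5 ⊕ ℤ/10

Derivation:
rank_ℚ(R)=2; free=4−2=2
SNF(R) diag = [5, 10] → torsion [5, 10]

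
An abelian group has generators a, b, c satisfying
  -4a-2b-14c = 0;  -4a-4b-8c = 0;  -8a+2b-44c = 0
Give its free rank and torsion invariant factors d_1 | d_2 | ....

rank_ℚ(R)=3; free=3−3=0
SNF(R) diag = [2, 2, 4] → torsion [2, 2, 4]

Answer: M ≅ ℤ/2 ⊕ ℤ/2 ⊕ ℤ/4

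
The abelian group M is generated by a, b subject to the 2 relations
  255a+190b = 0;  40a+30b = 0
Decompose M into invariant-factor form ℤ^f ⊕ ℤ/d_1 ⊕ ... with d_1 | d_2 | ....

rank_ℚ(R)=2; free=2−2=0
SNF(R) diag = [5, 10] → torsion [5, 10]

Answer: M ≅ ℤ/5 ⊕ ℤ/10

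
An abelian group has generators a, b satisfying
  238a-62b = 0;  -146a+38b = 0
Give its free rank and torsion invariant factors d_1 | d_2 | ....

rank_ℚ(R)=2; free=2−2=0
SNF(R) diag = [2, 4] → torsion [2, 4]

Answer: M ≅ ℤ/2 ⊕ ℤ/4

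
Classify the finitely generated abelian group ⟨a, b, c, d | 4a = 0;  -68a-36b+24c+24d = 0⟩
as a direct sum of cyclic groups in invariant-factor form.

Answer: M ≅ ℤ^2 ⊕ ℤ/4 ⊕ ℤ/12

Derivation:
rank_ℚ(R)=2; free=4−2=2
SNF(R) diag = [4, 12] → torsion [4, 12]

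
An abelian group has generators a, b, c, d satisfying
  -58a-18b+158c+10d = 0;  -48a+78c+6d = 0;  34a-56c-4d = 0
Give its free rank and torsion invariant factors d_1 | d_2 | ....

Answer: M ≅ ℤ^1 ⊕ ℤ/2 ⊕ ℤ/6 ⊕ ℤ/18

Derivation:
rank_ℚ(R)=3; free=4−3=1
SNF(R) diag = [2, 6, 18] → torsion [2, 6, 18]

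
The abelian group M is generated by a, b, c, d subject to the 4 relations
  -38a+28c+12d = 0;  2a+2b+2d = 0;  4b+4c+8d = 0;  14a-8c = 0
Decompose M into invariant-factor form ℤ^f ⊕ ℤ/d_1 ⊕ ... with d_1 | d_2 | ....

rank_ℚ(R)=4; free=4−4=0
SNF(R) diag = [2, 2, 4, 8] → torsion [2, 2, 4, 8]

Answer: M ≅ ℤ/2 ⊕ ℤ/2 ⊕ ℤ/4 ⊕ ℤ/8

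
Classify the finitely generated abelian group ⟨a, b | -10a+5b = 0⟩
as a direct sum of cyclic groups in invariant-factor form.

rank_ℚ(R)=1; free=2−1=1
SNF(R) diag = [5] → torsion [5]

Answer: M ≅ ℤ^1 ⊕ ℤ/5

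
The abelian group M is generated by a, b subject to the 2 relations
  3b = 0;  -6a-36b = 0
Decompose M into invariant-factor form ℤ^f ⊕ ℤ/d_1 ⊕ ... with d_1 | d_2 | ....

rank_ℚ(R)=2; free=2−2=0
SNF(R) diag = [3, 6] → torsion [3, 6]

Answer: M ≅ ℤ/3 ⊕ ℤ/6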